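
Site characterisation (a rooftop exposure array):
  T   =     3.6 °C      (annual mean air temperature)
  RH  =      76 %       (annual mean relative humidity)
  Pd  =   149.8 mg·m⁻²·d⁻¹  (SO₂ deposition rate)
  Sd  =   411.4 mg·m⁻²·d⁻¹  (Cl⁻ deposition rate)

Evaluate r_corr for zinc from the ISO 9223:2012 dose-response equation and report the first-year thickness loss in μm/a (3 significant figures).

zinc: T≤10 °C ⇒ hinge +0.038·(3.6−10) = -0.2432
  Pd branch = 0.0129·Pd^0.44·e^(0.046·RH+f) = 3.023 μm/a
  Sd branch = 0.0175·Sd^0.57·e^(0.008·RH+0.085·T) = 1.349 μm/a
  sum: 3.023 + 1.349 → r_corr = 4.373 μm/a

r_corr = 4.37 μm/a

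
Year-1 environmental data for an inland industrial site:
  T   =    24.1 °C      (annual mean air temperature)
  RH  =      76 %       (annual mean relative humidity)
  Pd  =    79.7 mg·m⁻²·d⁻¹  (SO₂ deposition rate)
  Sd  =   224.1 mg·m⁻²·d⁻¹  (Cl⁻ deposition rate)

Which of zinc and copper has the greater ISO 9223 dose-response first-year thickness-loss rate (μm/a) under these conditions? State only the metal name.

zinc

zinc: temperature factor f = -0.071·(14.1) = -1.0011
  SO₂ term: 0.0129·79.7^0.44·exp(0.046·76-1.0011) = 1.073
  Cl⁻ term: 0.0175·224.1^0.57·exp(0.008·76+0.085·24.1) = 5.451
  r_corr = 1.073 + 5.451 = 6.525 μm/a
copper: T>10 °C ⇒ hinge -0.080·(24.1−10) = -1.1280
  SO₂ term: 0.0053·79.7^0.26·exp(0.059·76-1.1280) = 0.4744
  Sd branch = 0.01025·Sd^0.27·e^(0.036·RH+0.049·T) = 2.22 μm/a
  sum: 0.4744 + 2.22 → r_corr = 2.695 μm/a
Ordering by μm/a: zinc (6.52) > copper (2.69)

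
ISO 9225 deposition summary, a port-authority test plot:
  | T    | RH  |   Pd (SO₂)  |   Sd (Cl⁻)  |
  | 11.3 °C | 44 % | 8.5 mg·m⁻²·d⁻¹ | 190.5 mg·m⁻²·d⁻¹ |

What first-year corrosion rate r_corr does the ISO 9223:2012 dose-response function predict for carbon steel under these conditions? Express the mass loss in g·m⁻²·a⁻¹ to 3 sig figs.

r_corr = 234 g·m⁻²·a⁻¹

carbon steel: T>10 °C ⇒ hinge -0.054·(11.3−10) = -0.0702
  SO₂ term: 1.77·8.5^0.52·exp(0.02·44-0.0702) = 12.1
  Sd branch = 0.102·Sd^0.62·e^(0.033·RH+0.04·T) = 17.74 μm/a
  sum: 12.1 + 17.74 → r_corr = 29.85 μm/a
Convert to mass loss: 29.85 μm/a × 7.85 g/cm³ = 234.3 g·m⁻²·a⁻¹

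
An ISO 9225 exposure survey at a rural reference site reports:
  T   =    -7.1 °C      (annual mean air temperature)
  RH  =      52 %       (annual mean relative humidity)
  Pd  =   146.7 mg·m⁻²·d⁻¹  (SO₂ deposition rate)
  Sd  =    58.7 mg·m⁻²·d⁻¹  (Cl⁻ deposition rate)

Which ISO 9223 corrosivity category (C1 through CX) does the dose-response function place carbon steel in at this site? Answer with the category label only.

C2

carbon steel: f(T) = +0.150·(T−10) [T≤10 °C] = -2.5650
  Pd branch = 1.77·Pd^0.52·e^(0.02·RH+f) = 5.155 μm/a
  Sd branch = 0.102·Sd^0.62·e^(0.033·RH+0.04·T) = 5.334 μm/a
  r_corr = 5.155 + 5.334 = 10.49 μm/a
ISO 9223 Table 2 (carbon steel): 1.3 < 10.5 ≤ 25 μm/a ⇒ C2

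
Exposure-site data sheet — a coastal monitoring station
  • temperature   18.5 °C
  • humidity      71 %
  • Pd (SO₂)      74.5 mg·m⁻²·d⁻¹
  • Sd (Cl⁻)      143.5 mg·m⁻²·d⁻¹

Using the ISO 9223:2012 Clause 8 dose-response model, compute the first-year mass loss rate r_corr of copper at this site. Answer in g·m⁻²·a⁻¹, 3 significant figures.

copper: temperature factor f = -0.080·(8.5) = -0.6800
  sulphur-dioxide contribution → 0.5432 μm/a
  chloride contribution → 1.25 μm/a
  total first-year rate 1.793 μm/a
Convert to mass loss: 1.793 μm/a × 8.96 g/cm³ = 16.06 g·m⁻²·a⁻¹

r_corr = 16.1 g·m⁻²·a⁻¹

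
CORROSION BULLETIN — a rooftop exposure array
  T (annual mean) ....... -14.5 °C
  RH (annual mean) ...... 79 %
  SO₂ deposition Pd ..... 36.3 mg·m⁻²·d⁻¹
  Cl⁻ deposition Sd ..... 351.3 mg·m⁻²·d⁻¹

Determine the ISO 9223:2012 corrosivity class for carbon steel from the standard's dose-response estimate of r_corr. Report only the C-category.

C3

carbon steel: temperature factor f = +0.150·(-24.5) = -3.6750
  Pd branch = 1.77·Pd^0.52·e^(0.02·RH+f) = 1.41 μm/a
  Cl⁻ term: 0.102·351.3^0.62·exp(0.033·79+0.04·-14.5) = 29.32
  r_corr = 1.41 + 29.32 = 30.74 μm/a
Category bounds: 25…50 μm/a bracket r_corr ⇒ C3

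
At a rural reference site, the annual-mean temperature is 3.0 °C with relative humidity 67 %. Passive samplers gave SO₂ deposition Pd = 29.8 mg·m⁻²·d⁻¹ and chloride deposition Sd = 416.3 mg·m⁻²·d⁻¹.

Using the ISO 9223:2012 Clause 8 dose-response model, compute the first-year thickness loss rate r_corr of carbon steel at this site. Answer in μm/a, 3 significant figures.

carbon steel: temperature factor f = +0.150·(-7.0) = -1.0500
  Pd branch = 1.77·Pd^0.52·e^(0.02·RH+f) = 13.82 μm/a
  Sd branch = 0.102·Sd^0.62·e^(0.033·RH+0.04·T) = 44.15 μm/a
  sum: 13.82 + 44.15 → r_corr = 57.97 μm/a

r_corr = 58.0 μm/a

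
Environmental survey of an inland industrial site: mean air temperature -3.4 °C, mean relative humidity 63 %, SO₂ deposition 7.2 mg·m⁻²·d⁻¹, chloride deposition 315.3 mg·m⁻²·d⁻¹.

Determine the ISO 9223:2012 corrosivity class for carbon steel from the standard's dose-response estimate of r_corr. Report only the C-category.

C3

carbon steel: T≤10 °C ⇒ hinge +0.150·(-3.4−10) = -2.0100
  Pd branch = 1.77·Pd^0.52·e^(0.02·RH+f) = 2.334 μm/a
  Cl⁻ term: 0.102·315.3^0.62·exp(0.033·63+0.04·-3.4) = 25.21
  sum: 2.334 + 25.21 → r_corr = 27.55 μm/a
27.5 μm/a falls in (25, 50] for carbon steel → category C3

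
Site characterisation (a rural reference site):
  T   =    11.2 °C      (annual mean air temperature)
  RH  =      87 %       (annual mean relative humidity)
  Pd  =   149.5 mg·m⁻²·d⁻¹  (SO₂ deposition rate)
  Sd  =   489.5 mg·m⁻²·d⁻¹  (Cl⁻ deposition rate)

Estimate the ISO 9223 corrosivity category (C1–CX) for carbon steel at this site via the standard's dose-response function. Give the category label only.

CX

carbon steel: T>10 °C ⇒ hinge -0.054·(11.2−10) = -0.0648
  Pd branch = 1.77·Pd^0.52·e^(0.02·RH+f) = 127.7 μm/a
  Sd branch = 0.102·Sd^0.62·e^(0.033·RH+0.04·T) = 131.1 μm/a
  sum: 127.7 + 131.1 → r_corr = 258.9 μm/a
259 μm/a falls in (200, 700] for carbon steel → category CX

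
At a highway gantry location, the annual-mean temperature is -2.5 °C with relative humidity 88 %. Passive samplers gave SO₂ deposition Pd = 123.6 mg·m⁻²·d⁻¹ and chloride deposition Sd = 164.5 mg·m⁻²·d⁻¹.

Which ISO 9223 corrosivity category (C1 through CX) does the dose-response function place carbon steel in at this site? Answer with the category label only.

carbon steel: f(T) = +0.150·(T−10) [T≤10 °C] = -1.8750
  sulphur-dioxide contribution → 19.31 μm/a
  chloride contribution → 39.85 μm/a
  ⇒ r_corr(carbon steel) = 59.16 μm/a
ISO 9223 Table 2 (carbon steel): 50 < 59.2 ≤ 80 μm/a ⇒ C4

C4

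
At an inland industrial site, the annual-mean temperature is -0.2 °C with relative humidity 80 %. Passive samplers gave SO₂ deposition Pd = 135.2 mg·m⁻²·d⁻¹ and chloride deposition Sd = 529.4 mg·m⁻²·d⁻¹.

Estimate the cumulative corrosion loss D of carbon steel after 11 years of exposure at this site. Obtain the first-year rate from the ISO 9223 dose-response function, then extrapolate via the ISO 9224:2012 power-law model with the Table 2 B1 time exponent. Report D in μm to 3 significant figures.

D(11) = 328 μm

carbon steel: T≤10 °C ⇒ hinge +0.150·(-0.2−10) = -1.5300
  Pd branch = 1.77·Pd^0.52·e^(0.02·RH+f) = 24.35 μm/a
  Sd branch = 0.102·Sd^0.62·e^(0.033·RH+0.04·T) = 69.25 μm/a
  sum: 24.35 + 69.25 → r_corr = 93.6 μm/a
Long-term exponent b (ISO 9224 Table 2, B1) = 0.523
  D(11) = 93.6 × 11^0.523 = 93.6 × 3.505 = 328 μm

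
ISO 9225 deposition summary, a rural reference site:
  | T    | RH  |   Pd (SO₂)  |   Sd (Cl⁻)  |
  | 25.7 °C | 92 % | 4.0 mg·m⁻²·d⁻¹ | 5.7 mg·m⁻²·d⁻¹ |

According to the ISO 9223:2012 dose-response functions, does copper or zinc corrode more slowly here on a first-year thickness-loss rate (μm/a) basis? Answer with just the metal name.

zinc

copper: T>10 °C ⇒ hinge -0.080·(25.7−10) = -1.2560
  Pd branch = 0.0053·Pd^0.26·e^(0.059·RH+f) = 0.4928 μm/a
  Sd branch = 0.01025·Sd^0.27·e^(0.036·RH+0.049·T) = 1.585 μm/a
  sum: 0.4928 + 1.585 → r_corr = 2.078 μm/a
zinc: T>10 °C ⇒ hinge -0.071·(25.7−10) = -1.1147
  Pd branch = 0.0129·Pd^0.44·e^(0.046·RH+f) = 0.5362 μm/a
  Sd branch = 0.0175·Sd^0.57·e^(0.008·RH+0.085·T) = 0.8755 μm/a
  r_corr = 0.5362 + 0.8755 = 1.412 μm/a
Ordering by μm/a: copper (2.08) > zinc (1.41)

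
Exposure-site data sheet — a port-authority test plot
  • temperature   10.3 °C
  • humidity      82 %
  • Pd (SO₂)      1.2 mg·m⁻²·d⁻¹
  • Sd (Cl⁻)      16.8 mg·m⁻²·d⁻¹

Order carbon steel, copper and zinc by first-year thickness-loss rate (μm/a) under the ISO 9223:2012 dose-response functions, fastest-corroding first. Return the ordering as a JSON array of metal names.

["carbon steel", "copper", "zinc"]

carbon steel: T>10 °C ⇒ hinge -0.054·(10.3−10) = -0.0162
  sulphur-dioxide contribution → 9.871 μm/a
  chloride contribution → 13.26 μm/a
  total first-year rate 23.13 μm/a
copper: temperature factor f = -0.080·(0.3) = -0.0240
  sulphur-dioxide contribution → 0.6848 μm/a
  chloride contribution → 0.6963 μm/a
  ⇒ r_corr(copper) = 1.381 μm/a
zinc: T>10 °C ⇒ hinge -0.071·(10.3−10) = -0.0213
  sulphur-dioxide contribution → 0.5948 μm/a
  chloride contribution → 0.4042 μm/a
  ⇒ r_corr(zinc) = 0.9989 μm/a
Ordering by μm/a: carbon steel (23.1) > copper (1.38) > zinc (0.999)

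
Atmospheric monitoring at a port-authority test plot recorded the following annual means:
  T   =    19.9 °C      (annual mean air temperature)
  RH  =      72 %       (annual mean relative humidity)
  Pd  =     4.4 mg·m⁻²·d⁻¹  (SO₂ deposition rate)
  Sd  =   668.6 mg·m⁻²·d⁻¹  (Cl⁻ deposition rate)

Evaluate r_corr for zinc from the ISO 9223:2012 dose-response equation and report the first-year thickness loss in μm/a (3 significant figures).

r_corr = 7.23 μm/a

zinc: f(T) = -0.071·(T−10) [T>10 °C] = -0.7029
  SO₂ term: 0.0129·4.4^0.44·exp(0.046·72-0.7029) = 0.3364
  Sd branch = 0.0175·Sd^0.57·e^(0.008·RH+0.085·T) = 6.889 μm/a
  sum: 0.3364 + 6.889 → r_corr = 7.225 μm/a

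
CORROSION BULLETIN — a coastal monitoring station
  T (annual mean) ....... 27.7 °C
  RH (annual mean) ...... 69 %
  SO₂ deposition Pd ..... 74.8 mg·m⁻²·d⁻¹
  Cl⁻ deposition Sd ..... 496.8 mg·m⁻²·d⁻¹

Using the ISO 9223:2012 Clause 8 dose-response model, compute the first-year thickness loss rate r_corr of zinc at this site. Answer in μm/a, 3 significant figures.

r_corr = 11.6 μm/a

zinc: f(T) = -0.071·(T−10) [T>10 °C] = -1.2567
  sulphur-dioxide contribution → 0.5858 μm/a
  chloride contribution → 11.02 μm/a
  total first-year rate 11.6 μm/a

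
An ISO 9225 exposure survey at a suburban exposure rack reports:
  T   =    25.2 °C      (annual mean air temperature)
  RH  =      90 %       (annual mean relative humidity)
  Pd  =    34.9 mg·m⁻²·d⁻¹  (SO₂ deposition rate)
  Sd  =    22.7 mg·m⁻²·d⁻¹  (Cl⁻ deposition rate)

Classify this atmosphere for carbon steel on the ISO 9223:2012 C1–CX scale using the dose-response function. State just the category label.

carbon steel: T>10 °C ⇒ hinge -0.054·(25.2−10) = -0.8208
  sulphur-dioxide contribution → 29.89 μm/a
  chloride contribution → 37.75 μm/a
  ⇒ r_corr(carbon steel) = 67.64 μm/a
Category bounds: 50…80 μm/a bracket r_corr ⇒ C4

C4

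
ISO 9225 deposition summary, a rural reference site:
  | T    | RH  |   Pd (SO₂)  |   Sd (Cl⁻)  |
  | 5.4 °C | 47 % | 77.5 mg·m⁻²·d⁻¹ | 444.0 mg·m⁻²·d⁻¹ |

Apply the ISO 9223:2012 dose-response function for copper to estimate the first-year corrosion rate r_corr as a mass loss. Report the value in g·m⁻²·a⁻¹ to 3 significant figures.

copper: temperature factor f = +0.126·(-4.6) = -0.5796
  Pd branch = 0.0053·Pd^0.26·e^(0.059·RH+f) = 0.1473 μm/a
  Sd branch = 0.01025·Sd^0.27·e^(0.036·RH+0.049·T) = 0.3761 μm/a
  r_corr = 0.1473 + 0.3761 = 0.5233 μm/a
Convert to mass loss: 0.5233 μm/a × 8.96 g/cm³ = 4.689 g·m⁻²·a⁻¹

r_corr = 4.69 g·m⁻²·a⁻¹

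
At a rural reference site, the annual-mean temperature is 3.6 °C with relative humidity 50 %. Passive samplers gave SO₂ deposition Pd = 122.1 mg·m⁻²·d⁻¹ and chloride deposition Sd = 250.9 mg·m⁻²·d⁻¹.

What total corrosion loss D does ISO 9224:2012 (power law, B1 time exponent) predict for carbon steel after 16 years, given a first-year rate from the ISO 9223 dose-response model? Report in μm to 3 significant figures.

D(16) = 176 μm

carbon steel: T≤10 °C ⇒ hinge +0.150·(3.6−10) = -0.9600
  sulphur-dioxide contribution → 22.41 μm/a
  chloride contribution → 18.85 μm/a
  ⇒ r_corr(carbon steel) = 41.26 μm/a
Long-term exponent b (ISO 9224 Table 2, B1) = 0.523
  D(16) = 41.26 × 16^0.523 = 41.26 × 4.263 = 175.9 μm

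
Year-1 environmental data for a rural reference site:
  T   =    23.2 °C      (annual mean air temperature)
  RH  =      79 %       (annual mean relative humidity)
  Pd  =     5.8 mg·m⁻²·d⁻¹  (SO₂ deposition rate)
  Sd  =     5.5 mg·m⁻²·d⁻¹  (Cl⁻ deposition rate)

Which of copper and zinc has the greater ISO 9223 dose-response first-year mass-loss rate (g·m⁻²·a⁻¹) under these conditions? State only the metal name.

copper: f(T) = -0.080·(T−10) [T>10 °C] = -1.0560
  SO₂ term: 0.0053·5.8^0.26·exp(0.059·79-1.0560) = 0.3079
  Sd branch = 0.01025·Sd^0.27·e^(0.036·RH+0.049·T) = 0.8699 μm/a
  sum: 0.3079 + 0.8699 → r_corr = 1.178 μm/a
  mass loss = 1.178 μm/a × 8.96 g/cm³ = 10.55 g·m⁻²·a⁻¹
zinc: temperature factor f = -0.071·(13.2) = -0.9372
  SO₂ term: 0.0129·5.8^0.44·exp(0.046·79-0.9372) = 0.4147
  Sd branch = 0.0175·Sd^0.57·e^(0.008·RH+0.085·T) = 0.6251 μm/a
  r_corr = 0.4147 + 0.6251 = 1.04 μm/a
  mass loss = 1.04 μm/a × 7.14 g/cm³ = 7.424 g·m⁻²·a⁻¹
Ordering by g·m⁻²·a⁻¹: copper (10.6) > zinc (7.42)

copper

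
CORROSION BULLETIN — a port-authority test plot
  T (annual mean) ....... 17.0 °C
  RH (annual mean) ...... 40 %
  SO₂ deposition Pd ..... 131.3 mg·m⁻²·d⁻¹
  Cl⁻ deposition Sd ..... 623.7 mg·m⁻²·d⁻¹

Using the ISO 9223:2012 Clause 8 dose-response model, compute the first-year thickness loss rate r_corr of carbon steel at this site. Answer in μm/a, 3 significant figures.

r_corr = 74.8 μm/a

carbon steel: f(T) = -0.054·(T−10) [T>10 °C] = -0.3780
  SO₂ term: 1.77·131.3^0.52·exp(0.02·40-0.3780) = 34.1
  Cl⁻ term: 0.102·623.7^0.62·exp(0.033·40+0.04·17.0) = 40.74
  sum: 34.1 + 40.74 → r_corr = 74.84 μm/a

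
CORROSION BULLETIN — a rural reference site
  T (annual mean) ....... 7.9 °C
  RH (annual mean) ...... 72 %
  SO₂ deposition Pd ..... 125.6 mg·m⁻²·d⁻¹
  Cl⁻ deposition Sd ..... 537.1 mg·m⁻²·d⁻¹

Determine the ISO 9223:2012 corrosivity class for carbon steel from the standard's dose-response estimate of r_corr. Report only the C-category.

carbon steel: temperature factor f = +0.150·(-2.1) = -0.3150
  Pd branch = 1.77·Pd^0.52·e^(0.02·RH+f) = 67.3 μm/a
  Cl⁻ term: 0.102·537.1^0.62·exp(0.033·72+0.04·7.9) = 74.19
  sum: 67.3 + 74.19 → r_corr = 141.5 μm/a
ISO 9223 Table 2 (carbon steel): 80 < 141 ≤ 200 μm/a ⇒ C5

C5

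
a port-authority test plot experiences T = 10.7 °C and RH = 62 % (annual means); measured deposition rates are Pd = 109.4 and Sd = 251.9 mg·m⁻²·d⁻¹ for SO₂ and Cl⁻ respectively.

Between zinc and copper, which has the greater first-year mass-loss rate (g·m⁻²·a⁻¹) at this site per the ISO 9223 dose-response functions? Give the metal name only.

zinc

zinc: temperature factor f = -0.071·(0.7) = -0.0497
  Pd branch = 0.0129·Pd^0.44·e^(0.046·RH+f) = 1.678 μm/a
  Cl⁻ term: 0.0175·251.9^0.57·exp(0.008·62+0.085·10.7) = 1.668
  r_corr = 1.678 + 1.668 = 3.346 μm/a
  mass loss = 3.346 μm/a × 7.14 g/cm³ = 23.89 g·m⁻²·a⁻¹
copper: f(T) = -0.080·(T−10) [T>10 °C] = -0.0560
  SO₂ term: 0.0053·109.4^0.26·exp(0.059·62-0.0560) = 0.6588
  Cl⁻ term: 0.01025·251.9^0.27·exp(0.036·62+0.049·10.7) = 0.718
  sum: 0.6588 + 0.718 → r_corr = 1.377 μm/a
  mass loss = 1.377 μm/a × 8.96 g/cm³ = 12.34 g·m⁻²·a⁻¹
Ordering by g·m⁻²·a⁻¹: zinc (23.9) > copper (12.3)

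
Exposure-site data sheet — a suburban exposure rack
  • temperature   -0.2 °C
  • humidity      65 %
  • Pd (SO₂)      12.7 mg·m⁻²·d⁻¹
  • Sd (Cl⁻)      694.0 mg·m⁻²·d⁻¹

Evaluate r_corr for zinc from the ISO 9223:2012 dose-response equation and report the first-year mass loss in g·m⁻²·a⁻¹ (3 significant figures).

r_corr = 12.4 g·m⁻²·a⁻¹

zinc: T≤10 °C ⇒ hinge +0.038·(-0.2−10) = -0.3876
  SO₂ term: 0.0129·12.7^0.44·exp(0.046·65-0.3876) = 0.5327
  Cl⁻ term: 0.0175·694.0^0.57·exp(0.008·65+0.085·-0.2) = 1.205
  r_corr = 0.5327 + 1.205 = 1.738 μm/a
Convert to mass loss: 1.738 μm/a × 7.14 g/cm³ = 12.41 g·m⁻²·a⁻¹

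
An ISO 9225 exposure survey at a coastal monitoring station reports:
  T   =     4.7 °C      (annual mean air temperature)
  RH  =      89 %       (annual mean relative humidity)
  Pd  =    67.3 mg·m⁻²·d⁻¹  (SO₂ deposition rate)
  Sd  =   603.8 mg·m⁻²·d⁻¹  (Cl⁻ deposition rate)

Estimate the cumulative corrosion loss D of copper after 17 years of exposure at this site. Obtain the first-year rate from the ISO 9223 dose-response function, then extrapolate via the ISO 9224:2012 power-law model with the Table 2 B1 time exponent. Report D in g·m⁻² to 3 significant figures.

D(17) = 198 g·m⁻²

copper: T≤10 °C ⇒ hinge +0.126·(4.7−10) = -0.6678
  SO₂ term: 0.0053·67.3^0.26·exp(0.059·89-0.6678) = 1.549
  Cl⁻ term: 0.01025·603.8^0.27·exp(0.036·89+0.049·4.7) = 1.791
  r_corr = 1.549 + 1.791 = 3.34 μm/a
Long-term exponent b (ISO 9224 Table 2, B1) = 0.667
  D(17) = 3.34 × 17^0.667 = 3.34 × 6.618 = 22.1 μm
  Mass loss = 22.1 μm × 8.96 g/cm³ = 198 g·m⁻²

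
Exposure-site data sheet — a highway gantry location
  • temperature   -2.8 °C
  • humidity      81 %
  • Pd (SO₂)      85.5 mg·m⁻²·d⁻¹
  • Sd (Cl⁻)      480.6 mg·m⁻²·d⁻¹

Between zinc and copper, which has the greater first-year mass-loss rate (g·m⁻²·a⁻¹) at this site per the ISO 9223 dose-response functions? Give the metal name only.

zinc

zinc: temperature factor f = +0.038·(-12.8) = -0.4864
  sulphur-dioxide contribution → 2.331 μm/a
  chloride contribution → 0.8907 μm/a
  ⇒ r_corr(zinc) = 3.222 μm/a
  mass loss = 3.222 μm/a × 7.14 g/cm³ = 23 g·m⁻²·a⁻¹
copper: temperature factor f = +0.126·(-12.8) = -1.6128
  sulphur-dioxide contribution → 0.3996 μm/a
  chloride contribution → 0.8742 μm/a
  ⇒ r_corr(copper) = 1.274 μm/a
  mass loss = 1.274 μm/a × 8.96 g/cm³ = 11.41 g·m⁻²·a⁻¹
Ordering by g·m⁻²·a⁻¹: zinc (23) > copper (11.4)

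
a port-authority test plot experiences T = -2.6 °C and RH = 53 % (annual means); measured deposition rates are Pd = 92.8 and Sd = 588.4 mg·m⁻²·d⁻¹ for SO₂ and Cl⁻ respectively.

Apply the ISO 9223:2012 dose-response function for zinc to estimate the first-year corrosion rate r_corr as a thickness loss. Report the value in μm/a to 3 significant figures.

zinc: temperature factor f = +0.038·(-12.6) = -0.4788
  SO₂ term: 0.0129·92.8^0.44·exp(0.046·53-0.4788) = 0.6717
  Sd branch = 0.0175·Sd^0.57·e^(0.008·RH+0.085·T) = 0.8127 μm/a
  sum: 0.6717 + 0.8127 → r_corr = 1.484 μm/a

r_corr = 1.48 μm/a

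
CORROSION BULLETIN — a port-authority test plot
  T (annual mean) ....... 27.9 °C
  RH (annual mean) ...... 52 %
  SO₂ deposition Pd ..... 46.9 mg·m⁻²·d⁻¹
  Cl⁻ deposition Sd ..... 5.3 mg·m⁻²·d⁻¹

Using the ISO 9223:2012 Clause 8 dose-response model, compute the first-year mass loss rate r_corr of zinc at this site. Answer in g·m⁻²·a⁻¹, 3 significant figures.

r_corr = 6.79 g·m⁻²·a⁻¹

zinc: T>10 °C ⇒ hinge -0.071·(27.9−10) = -1.2709
  Pd branch = 0.0129·Pd^0.44·e^(0.046·RH+f) = 0.2152 μm/a
  Sd branch = 0.0175·Sd^0.57·e^(0.008·RH+0.085·T) = 0.7353 μm/a
  r_corr = 0.2152 + 0.7353 = 0.9505 μm/a
Convert to mass loss: 0.9505 μm/a × 7.14 g/cm³ = 6.786 g·m⁻²·a⁻¹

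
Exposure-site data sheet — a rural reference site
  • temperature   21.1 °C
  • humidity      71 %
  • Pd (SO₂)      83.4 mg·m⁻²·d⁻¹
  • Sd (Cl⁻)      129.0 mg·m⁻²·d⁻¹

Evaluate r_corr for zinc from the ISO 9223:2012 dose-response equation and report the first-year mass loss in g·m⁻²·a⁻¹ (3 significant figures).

zinc: T>10 °C ⇒ hinge -0.071·(21.1−10) = -0.7881
  SO₂ term: 0.0129·83.4^0.44·exp(0.046·71-0.7881) = 1.077
  Sd branch = 0.0175·Sd^0.57·e^(0.008·RH+0.085·T) = 2.963 μm/a
  r_corr = 1.077 + 2.963 = 4.039 μm/a
Convert to mass loss: 4.039 μm/a × 7.14 g/cm³ = 28.84 g·m⁻²·a⁻¹

r_corr = 28.8 g·m⁻²·a⁻¹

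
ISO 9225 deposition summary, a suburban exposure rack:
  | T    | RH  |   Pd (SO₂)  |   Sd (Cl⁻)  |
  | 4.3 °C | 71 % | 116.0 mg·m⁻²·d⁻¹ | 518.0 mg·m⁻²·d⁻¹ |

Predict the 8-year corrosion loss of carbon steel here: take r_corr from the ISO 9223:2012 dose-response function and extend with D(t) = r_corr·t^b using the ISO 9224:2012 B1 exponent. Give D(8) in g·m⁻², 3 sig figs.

D(8) = 2.27e+03 g·m⁻²

carbon steel: temperature factor f = +0.150·(-5.7) = -0.8550
  sulphur-dioxide contribution → 36.89 μm/a
  chloride contribution → 60.78 μm/a
  total first-year rate 97.66 μm/a
Power-law: D(8) = r_corr · 8^0.523
  D(8) = 97.66 × 8^0.523 = 97.66 × 2.967 = 289.8 μm
  Mass loss = 289.8 μm × 7.85 g/cm³ = 2275 g·m⁻²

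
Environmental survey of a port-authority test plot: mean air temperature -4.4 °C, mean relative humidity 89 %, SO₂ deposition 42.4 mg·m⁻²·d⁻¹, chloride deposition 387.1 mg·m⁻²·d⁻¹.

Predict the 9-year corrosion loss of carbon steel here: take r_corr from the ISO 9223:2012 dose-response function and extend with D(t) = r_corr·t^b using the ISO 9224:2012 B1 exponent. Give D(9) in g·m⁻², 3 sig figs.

D(9) = 1.82e+03 g·m⁻²

carbon steel: f(T) = +0.150·(T−10) [T≤10 °C] = -2.1600
  sulphur-dioxide contribution → 8.495 μm/a
  chloride contribution → 64.88 μm/a
  ⇒ r_corr(carbon steel) = 73.38 μm/a
Long-term exponent b (ISO 9224 Table 2, B1) = 0.523
  D(9) = 73.38 × 9^0.523 = 73.38 × 3.156 = 231.5 μm
  Mass loss = 231.5 μm × 7.85 g/cm³ = 1818 g·m⁻²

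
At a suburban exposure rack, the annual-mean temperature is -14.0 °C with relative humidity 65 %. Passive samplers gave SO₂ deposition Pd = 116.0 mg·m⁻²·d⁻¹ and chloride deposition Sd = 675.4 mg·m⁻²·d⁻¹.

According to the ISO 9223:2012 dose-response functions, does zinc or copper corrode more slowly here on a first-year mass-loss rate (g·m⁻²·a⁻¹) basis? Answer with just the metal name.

copper

zinc: T≤10 °C ⇒ hinge +0.038·(-14.0−10) = -0.9120
  sulphur-dioxide contribution → 0.8345 μm/a
  chloride contribution → 0.3672 μm/a
  total first-year rate 1.202 μm/a
  mass loss = 1.202 μm/a × 7.14 g/cm³ = 8.58 g·m⁻²·a⁻¹
copper: temperature factor f = +0.126·(-24.0) = -3.0240
  sulphur-dioxide contribution → 0.04104 μm/a
  chloride contribution → 0.3112 μm/a
  ⇒ r_corr(copper) = 0.3522 μm/a
  mass loss = 0.3522 μm/a × 8.96 g/cm³ = 3.156 g·m⁻²·a⁻¹
Ordering by g·m⁻²·a⁻¹: zinc (8.58) > copper (3.16)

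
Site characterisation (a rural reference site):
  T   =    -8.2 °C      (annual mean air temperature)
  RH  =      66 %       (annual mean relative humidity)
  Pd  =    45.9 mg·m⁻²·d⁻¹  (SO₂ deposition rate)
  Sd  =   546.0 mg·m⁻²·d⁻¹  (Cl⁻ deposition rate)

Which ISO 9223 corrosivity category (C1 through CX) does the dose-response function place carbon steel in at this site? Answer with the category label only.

carbon steel: temperature factor f = +0.150·(-18.2) = -2.7300
  sulphur-dioxide contribution → 3.161 μm/a
  chloride contribution → 32.29 μm/a
  ⇒ r_corr(carbon steel) = 35.45 μm/a
ISO 9223 Table 2 (carbon steel): 25 < 35.5 ≤ 50 μm/a ⇒ C3

C3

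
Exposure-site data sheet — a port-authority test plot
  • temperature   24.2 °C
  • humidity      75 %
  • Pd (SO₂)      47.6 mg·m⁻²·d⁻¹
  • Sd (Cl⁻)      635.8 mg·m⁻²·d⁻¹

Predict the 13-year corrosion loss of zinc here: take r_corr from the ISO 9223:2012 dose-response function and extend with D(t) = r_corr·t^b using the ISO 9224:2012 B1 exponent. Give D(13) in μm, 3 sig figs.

D(13) = 86.1 μm

zinc: T>10 °C ⇒ hinge -0.071·(24.2−10) = -1.0082
  Pd branch = 0.0129·Pd^0.44·e^(0.046·RH+f) = 0.8113 μm/a
  Cl⁻ term: 0.0175·635.8^0.57·exp(0.008·75+0.085·24.2) = 9.882
  sum: 0.8113 + 9.882 → r_corr = 10.69 μm/a
Long-term exponent b (ISO 9224 Table 2, B1) = 0.813
  D(13) = 10.69 × 13^0.813 = 10.69 × 8.047 = 86.05 μm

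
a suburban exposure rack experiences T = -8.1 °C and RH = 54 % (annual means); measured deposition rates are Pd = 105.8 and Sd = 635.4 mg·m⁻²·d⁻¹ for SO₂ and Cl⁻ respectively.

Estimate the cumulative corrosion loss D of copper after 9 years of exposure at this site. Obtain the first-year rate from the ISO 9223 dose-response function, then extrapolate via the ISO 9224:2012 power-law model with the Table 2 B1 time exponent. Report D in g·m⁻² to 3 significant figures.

D(9) = 12.4 g·m⁻²

copper: f(T) = +0.126·(T−10) [T≤10 °C] = -2.2806
  Pd branch = 0.0053·Pd^0.26·e^(0.059·RH+f) = 0.04404 μm/a
  Sd branch = 0.01025·Sd^0.27·e^(0.036·RH+0.049·T) = 0.2751 μm/a
  r_corr = 0.04404 + 0.2751 = 0.3191 μm/a
Power-law: D(9) = r_corr · 9^0.667
  D(9) = 0.3191 × 9^0.667 = 0.3191 × 4.33 = 1.382 μm
  Mass loss = 1.382 μm × 8.96 g/cm³ = 12.38 g·m⁻²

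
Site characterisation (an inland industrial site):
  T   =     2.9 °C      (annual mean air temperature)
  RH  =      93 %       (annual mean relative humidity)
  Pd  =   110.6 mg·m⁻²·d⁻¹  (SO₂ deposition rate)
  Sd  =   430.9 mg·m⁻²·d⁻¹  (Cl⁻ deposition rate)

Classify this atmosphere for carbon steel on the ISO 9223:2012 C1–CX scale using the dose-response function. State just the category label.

carbon steel: T≤10 °C ⇒ hinge +0.150·(2.9−10) = -1.0650
  SO₂ term: 1.77·110.6^0.52·exp(0.02·93-1.0650) = 45.29
  Sd branch = 0.102·Sd^0.62·e^(0.033·RH+0.04·T) = 106 μm/a
  sum: 45.29 + 106 → r_corr = 151.2 μm/a
151 μm/a falls in (80, 200] for carbon steel → category C5

C5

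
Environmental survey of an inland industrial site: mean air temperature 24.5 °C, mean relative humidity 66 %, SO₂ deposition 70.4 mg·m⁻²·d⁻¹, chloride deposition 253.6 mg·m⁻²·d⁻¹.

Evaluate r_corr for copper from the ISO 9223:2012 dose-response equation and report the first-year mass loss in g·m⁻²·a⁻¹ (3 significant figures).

r_corr = 16.8 g·m⁻²·a⁻¹

copper: f(T) = -0.080·(T−10) [T>10 °C] = -1.1600
  SO₂ term: 0.0053·70.4^0.26·exp(0.059·66-1.1600) = 0.2466
  Sd branch = 0.01025·Sd^0.27·e^(0.036·RH+0.049·T) = 1.633 μm/a
  r_corr = 0.2466 + 1.633 = 1.88 μm/a
Convert to mass loss: 1.88 μm/a × 8.96 g/cm³ = 16.85 g·m⁻²·a⁻¹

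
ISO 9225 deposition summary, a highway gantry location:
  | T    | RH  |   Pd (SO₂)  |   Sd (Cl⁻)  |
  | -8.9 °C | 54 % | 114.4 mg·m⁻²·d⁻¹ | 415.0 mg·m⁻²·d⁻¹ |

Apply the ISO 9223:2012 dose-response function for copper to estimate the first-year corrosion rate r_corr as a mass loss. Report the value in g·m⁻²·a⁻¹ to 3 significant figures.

copper: f(T) = +0.126·(T−10) [T≤10 °C] = -2.3814
  sulphur-dioxide contribution → 0.04063 μm/a
  chloride contribution → 0.2358 μm/a
  total first-year rate 0.2764 μm/a
Convert to mass loss: 0.2764 μm/a × 8.96 g/cm³ = 2.476 g·m⁻²·a⁻¹

r_corr = 2.48 g·m⁻²·a⁻¹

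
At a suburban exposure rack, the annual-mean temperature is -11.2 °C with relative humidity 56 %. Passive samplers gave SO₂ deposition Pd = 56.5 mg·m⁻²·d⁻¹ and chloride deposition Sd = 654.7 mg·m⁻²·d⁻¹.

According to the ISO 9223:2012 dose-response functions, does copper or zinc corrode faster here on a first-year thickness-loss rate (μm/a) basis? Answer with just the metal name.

copper: temperature factor f = +0.126·(-21.2) = -2.6712
  Pd branch = 0.0053·Pd^0.26·e^(0.059·RH+f) = 0.02849 μm/a
  Sd branch = 0.01025·Sd^0.27·e^(0.036·RH+0.049·T) = 0.256 μm/a
  r_corr = 0.02849 + 0.256 = 0.2845 μm/a
zinc: f(T) = +0.038·(T−10) [T≤10 °C] = -0.8056
  Pd branch = 0.0129·Pd^0.44·e^(0.046·RH+f) = 0.4471 μm/a
  Sd branch = 0.0175·Sd^0.57·e^(0.008·RH+0.085·T) = 0.4259 μm/a
  sum: 0.4471 + 0.4259 → r_corr = 0.873 μm/a
Ordering by μm/a: zinc (0.873) > copper (0.284)

zinc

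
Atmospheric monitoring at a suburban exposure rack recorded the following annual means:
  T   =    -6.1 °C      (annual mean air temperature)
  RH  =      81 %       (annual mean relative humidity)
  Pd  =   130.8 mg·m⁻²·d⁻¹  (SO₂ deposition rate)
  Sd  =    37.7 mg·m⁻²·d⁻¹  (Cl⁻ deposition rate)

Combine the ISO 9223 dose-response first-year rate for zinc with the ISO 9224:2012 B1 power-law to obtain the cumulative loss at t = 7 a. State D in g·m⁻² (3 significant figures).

zinc: T≤10 °C ⇒ hinge +0.038·(-6.1−10) = -0.6118
  SO₂ term: 0.0129·130.8^0.44·exp(0.046·81-0.6118) = 2.48
  Cl⁻ term: 0.0175·37.7^0.57·exp(0.008·81+0.085·-6.1) = 0.1577
  r_corr = 2.48 + 0.1577 = 2.637 μm/a
ISO 9224: D(t) = r_corr · t^b with b = 0.813 (zinc, B1)
  D(7) = 2.637 × 7^0.813 = 2.637 × 4.865 = 12.83 μm
  Mass loss = 12.83 μm × 7.14 g/cm³ = 91.6 g·m⁻²

D(7) = 91.6 g·m⁻²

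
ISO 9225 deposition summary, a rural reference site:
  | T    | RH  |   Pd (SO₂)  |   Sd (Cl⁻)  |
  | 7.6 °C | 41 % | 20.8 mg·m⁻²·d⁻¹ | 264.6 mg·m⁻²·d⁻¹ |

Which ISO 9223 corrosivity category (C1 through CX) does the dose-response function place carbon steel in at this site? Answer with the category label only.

carbon steel: temperature factor f = +0.150·(-2.4) = -0.3600
  sulphur-dioxide contribution → 13.59 μm/a
  chloride contribution → 16.99 μm/a
  ⇒ r_corr(carbon steel) = 30.58 μm/a
30.6 μm/a falls in (25, 50] for carbon steel → category C3

C3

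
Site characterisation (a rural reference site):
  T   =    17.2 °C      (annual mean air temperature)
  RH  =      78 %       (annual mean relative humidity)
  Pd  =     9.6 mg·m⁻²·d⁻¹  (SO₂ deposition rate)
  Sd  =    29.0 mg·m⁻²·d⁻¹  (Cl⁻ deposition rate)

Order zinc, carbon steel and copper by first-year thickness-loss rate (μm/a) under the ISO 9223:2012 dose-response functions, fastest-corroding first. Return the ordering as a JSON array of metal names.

zinc: T>10 °C ⇒ hinge -0.071·(17.2−10) = -0.5112
  sulphur-dioxide contribution → 0.7569 μm/a
  chloride contribution → 0.9606 μm/a
  total first-year rate 1.717 μm/a
carbon steel: f(T) = -0.054·(T−10) [T>10 °C] = -0.3888
  sulphur-dioxide contribution → 18.51 μm/a
  chloride contribution → 21.48 μm/a
  total first-year rate 39.99 μm/a
copper: temperature factor f = -0.080·(7.2) = -0.5760
  sulphur-dioxide contribution → 0.5347 μm/a
  chloride contribution → 0.9797 μm/a
  ⇒ r_corr(copper) = 1.514 μm/a
Ordering by μm/a: carbon steel (40) > zinc (1.72) > copper (1.51)

["carbon steel", "zinc", "copper"]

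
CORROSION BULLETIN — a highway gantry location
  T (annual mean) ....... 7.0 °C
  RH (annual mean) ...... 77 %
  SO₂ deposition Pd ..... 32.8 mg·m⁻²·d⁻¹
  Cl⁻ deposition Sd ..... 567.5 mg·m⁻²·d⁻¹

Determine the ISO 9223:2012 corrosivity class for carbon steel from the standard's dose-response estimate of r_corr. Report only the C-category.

carbon steel: T≤10 °C ⇒ hinge +0.150·(7.0−10) = -0.4500
  sulphur-dioxide contribution → 32.33 μm/a
  chloride contribution → 87.34 μm/a
  total first-year rate 119.7 μm/a
120 μm/a falls in (80, 200] for carbon steel → category C5

C5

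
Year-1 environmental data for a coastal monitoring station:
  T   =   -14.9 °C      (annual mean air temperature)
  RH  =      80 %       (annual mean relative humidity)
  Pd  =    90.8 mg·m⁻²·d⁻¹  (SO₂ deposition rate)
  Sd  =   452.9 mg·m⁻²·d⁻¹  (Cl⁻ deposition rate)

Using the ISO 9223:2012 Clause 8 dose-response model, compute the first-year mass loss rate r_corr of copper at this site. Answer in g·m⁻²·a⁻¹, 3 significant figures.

r_corr = 4.86 g·m⁻²·a⁻¹

copper: temperature factor f = +0.126·(-24.9) = -3.1374
  SO₂ term: 0.0053·90.8^0.26·exp(0.059·80-3.1374) = 0.08331
  Cl⁻ term: 0.01025·452.9^0.27·exp(0.036·80+0.049·-14.9) = 0.4587
  sum: 0.08331 + 0.4587 → r_corr = 0.542 μm/a
Convert to mass loss: 0.542 μm/a × 8.96 g/cm³ = 4.856 g·m⁻²·a⁻¹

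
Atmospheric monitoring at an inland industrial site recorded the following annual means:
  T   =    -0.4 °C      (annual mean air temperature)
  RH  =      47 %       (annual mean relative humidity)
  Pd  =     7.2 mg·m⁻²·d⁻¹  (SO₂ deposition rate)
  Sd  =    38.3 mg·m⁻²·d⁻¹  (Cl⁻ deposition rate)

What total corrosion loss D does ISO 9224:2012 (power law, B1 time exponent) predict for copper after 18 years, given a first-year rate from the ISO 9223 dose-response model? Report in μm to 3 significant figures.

copper: T≤10 °C ⇒ hinge +0.126·(-0.4−10) = -1.3104
  sulphur-dioxide contribution → 0.03823 μm/a
  chloride contribution → 0.1461 μm/a
  ⇒ r_corr(copper) = 0.1843 μm/a
Power-law: D(18) = r_corr · 18^0.667
  D(18) = 0.1843 × 18^0.667 = 0.1843 × 6.875 = 1.267 μm

D(18) = 1.27 μm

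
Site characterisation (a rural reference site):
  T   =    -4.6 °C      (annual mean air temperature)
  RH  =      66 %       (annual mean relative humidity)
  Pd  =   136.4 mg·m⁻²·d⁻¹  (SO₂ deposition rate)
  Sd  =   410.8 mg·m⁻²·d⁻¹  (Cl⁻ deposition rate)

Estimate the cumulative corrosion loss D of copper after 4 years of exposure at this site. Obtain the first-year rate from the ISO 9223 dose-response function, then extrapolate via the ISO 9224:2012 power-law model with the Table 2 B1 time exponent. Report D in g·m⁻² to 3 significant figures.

D(4) = 13.5 g·m⁻²

copper: T≤10 °C ⇒ hinge +0.126·(-4.6−10) = -1.8396
  Pd branch = 0.0053·Pd^0.26·e^(0.059·RH+f) = 0.1484 μm/a
  Cl⁻ term: 0.01025·410.8^0.27·exp(0.036·66+0.049·-4.6) = 0.4471
  sum: 0.1484 + 0.4471 → r_corr = 0.5955 μm/a
ISO 9224: D(t) = r_corr · t^b with b = 0.667 (copper, B1)
  D(4) = 0.5955 × 4^0.667 = 0.5955 × 2.521 = 1.501 μm
  Mass loss = 1.501 μm × 8.96 g/cm³ = 13.45 g·m⁻²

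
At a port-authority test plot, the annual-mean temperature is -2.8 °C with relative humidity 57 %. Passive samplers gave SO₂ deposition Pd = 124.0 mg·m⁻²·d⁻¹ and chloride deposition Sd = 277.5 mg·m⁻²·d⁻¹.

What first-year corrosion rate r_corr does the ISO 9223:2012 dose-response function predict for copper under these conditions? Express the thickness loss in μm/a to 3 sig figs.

copper: T≤10 °C ⇒ hinge +0.126·(-2.8−10) = -1.6128
  Pd branch = 0.0053·Pd^0.26·e^(0.059·RH+f) = 0.1068 μm/a
  Cl⁻ term: 0.01025·277.5^0.27·exp(0.036·57+0.049·-2.8) = 0.3177
  sum: 0.1068 + 0.3177 → r_corr = 0.4245 μm/a

r_corr = 0.425 μm/a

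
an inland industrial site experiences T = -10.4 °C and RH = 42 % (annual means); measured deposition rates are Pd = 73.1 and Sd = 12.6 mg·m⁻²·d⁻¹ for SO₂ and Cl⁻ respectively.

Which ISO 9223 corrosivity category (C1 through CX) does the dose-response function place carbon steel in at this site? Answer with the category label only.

C2

carbon steel: T≤10 °C ⇒ hinge +0.150·(-10.4−10) = -3.0600
  SO₂ term: 1.77·73.1^0.52·exp(0.02·42-3.0600) = 1.791
  Sd branch = 0.102·Sd^0.62·e^(0.033·RH+0.04·T) = 1.294 μm/a
  sum: 1.791 + 1.294 → r_corr = 3.085 μm/a
ISO 9223 Table 2 (carbon steel): 1.3 < 3.09 ≤ 25 μm/a ⇒ C2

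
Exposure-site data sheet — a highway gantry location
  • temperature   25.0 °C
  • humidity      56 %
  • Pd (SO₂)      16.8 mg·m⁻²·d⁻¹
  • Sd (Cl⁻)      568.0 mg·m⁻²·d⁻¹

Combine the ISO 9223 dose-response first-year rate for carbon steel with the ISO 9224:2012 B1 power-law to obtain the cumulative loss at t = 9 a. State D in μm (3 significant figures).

D(9) = 316 μm

carbon steel: f(T) = -0.054·(T−10) [T>10 °C] = -0.8100
  Pd branch = 1.77·Pd^0.52·e^(0.02·RH+f) = 10.47 μm/a
  Sd branch = 0.102·Sd^0.62·e^(0.033·RH+0.04·T) = 89.78 μm/a
  sum: 10.47 + 89.78 → r_corr = 100.2 μm/a
Long-term exponent b (ISO 9224 Table 2, B1) = 0.523
  D(9) = 100.2 × 9^0.523 = 100.2 × 3.156 = 316.3 μm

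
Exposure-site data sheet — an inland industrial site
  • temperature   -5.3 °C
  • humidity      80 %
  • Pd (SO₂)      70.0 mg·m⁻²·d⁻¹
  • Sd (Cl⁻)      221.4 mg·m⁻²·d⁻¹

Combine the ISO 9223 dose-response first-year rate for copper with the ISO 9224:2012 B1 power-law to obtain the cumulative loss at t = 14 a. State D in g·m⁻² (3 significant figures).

copper: T≤10 °C ⇒ hinge +0.126·(-5.3−10) = -1.9278
  SO₂ term: 0.0053·70.0^0.26·exp(0.059·80-1.9278) = 0.261
  Sd branch = 0.01025·Sd^0.27·e^(0.036·RH+0.049·T) = 0.6052 μm/a
  sum: 0.261 + 0.6052 → r_corr = 0.8662 μm/a
ISO 9224: D(t) = r_corr · t^b with b = 0.667 (copper, B1)
  D(14) = 0.8662 × 14^0.667 = 0.8662 × 5.814 = 5.036 μm
  Mass loss = 5.036 μm × 8.96 g/cm³ = 45.12 g·m⁻²

D(14) = 45.1 g·m⁻²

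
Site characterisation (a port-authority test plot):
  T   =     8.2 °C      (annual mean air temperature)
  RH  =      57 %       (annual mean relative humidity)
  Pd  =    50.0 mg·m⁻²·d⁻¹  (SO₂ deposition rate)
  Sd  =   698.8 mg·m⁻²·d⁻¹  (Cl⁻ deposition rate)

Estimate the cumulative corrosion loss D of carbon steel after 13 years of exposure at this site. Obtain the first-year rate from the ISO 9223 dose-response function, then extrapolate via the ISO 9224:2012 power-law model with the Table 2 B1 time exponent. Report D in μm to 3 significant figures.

D(13) = 330 μm

carbon steel: T≤10 °C ⇒ hinge +0.150·(8.2−10) = -0.2700
  sulphur-dioxide contribution → 32.31 μm/a
  chloride contribution → 53.88 μm/a
  total first-year rate 86.19 μm/a
Power-law: D(13) = r_corr · 13^0.523
  D(13) = 86.19 × 13^0.523 = 86.19 × 3.825 = 329.6 μm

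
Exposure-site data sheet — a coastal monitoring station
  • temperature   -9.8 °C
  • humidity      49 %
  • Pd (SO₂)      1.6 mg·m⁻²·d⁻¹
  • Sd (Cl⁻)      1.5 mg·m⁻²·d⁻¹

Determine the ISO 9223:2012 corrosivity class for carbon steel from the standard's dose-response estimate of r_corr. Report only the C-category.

carbon steel: f(T) = +0.150·(T−10) [T≤10 °C] = -2.9700
  sulphur-dioxide contribution → 0.3089 μm/a
  chloride contribution → 0.4465 μm/a
  ⇒ r_corr(carbon steel) = 0.7554 μm/a
ISO 9223 Table 2 (carbon steel): 0 < 0.755 ≤ 1.3 μm/a ⇒ C1

C1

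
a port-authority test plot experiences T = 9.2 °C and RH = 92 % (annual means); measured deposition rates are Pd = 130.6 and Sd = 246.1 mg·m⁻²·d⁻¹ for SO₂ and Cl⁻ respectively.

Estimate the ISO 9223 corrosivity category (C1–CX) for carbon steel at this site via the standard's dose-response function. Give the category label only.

carbon steel: f(T) = +0.150·(T−10) [T≤10 °C] = -0.1200
  sulphur-dioxide contribution → 124.5 μm/a
  chloride contribution → 93.2 μm/a
  total first-year rate 217.7 μm/a
ISO 9223 Table 2 (carbon steel): 200 < 218 ≤ 700 μm/a ⇒ CX

CX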